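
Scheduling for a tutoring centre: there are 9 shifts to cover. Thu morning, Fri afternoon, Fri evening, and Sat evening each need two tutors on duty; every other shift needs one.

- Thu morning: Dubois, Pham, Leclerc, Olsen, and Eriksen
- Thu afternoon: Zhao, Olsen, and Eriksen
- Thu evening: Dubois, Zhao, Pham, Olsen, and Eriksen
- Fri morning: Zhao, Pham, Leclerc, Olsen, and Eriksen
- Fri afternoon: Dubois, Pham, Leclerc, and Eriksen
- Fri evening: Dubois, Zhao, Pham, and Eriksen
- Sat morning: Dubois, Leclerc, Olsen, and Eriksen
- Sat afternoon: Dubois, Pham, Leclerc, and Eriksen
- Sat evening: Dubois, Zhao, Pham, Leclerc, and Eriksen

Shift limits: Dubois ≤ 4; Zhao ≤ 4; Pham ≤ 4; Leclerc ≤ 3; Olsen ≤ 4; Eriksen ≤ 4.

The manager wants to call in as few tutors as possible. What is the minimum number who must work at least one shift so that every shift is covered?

4

13 slots to fill and no one can take more than 4, so at least ⌈13/4⌉ = 4 tutors are needed.
Dubois, Zhao, Pham, and Leclerc alone can cover everything: Thu morning→Dubois+Pham, Thu afternoon→Zhao, Thu evening→Dubois, Fri morning→Zhao, Fri afternoon→Dubois+Pham, Fri evening→Zhao+Pham, Sat morning→Dubois, Sat afternoon→Pham, Sat evening→Zhao+Leclerc.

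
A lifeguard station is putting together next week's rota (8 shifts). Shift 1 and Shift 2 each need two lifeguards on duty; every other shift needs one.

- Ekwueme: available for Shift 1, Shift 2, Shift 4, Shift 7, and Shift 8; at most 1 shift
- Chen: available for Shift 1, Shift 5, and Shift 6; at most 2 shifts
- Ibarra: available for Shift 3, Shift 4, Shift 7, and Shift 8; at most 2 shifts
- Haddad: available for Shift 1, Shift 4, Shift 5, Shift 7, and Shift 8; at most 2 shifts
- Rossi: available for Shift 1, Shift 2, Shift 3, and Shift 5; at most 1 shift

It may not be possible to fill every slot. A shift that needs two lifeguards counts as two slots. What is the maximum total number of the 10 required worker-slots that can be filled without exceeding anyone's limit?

8

Total capacity across all lifeguards is 1+2+2+2+1 = 8, and 10 slots are needed, so at most 8 can be filled.
An assignment achieving 8: Shift 2→Ekwueme+Rossi, Shift 3→Ibarra, Shift 4→Ibarra, Shift 5→Chen, Shift 6→Chen, Shift 7→Haddad, Shift 8→Haddad.
Loads: Ekwueme 1/1, Chen 2/2, Ibarra 2/2, Haddad 2/2, Rossi 1/1.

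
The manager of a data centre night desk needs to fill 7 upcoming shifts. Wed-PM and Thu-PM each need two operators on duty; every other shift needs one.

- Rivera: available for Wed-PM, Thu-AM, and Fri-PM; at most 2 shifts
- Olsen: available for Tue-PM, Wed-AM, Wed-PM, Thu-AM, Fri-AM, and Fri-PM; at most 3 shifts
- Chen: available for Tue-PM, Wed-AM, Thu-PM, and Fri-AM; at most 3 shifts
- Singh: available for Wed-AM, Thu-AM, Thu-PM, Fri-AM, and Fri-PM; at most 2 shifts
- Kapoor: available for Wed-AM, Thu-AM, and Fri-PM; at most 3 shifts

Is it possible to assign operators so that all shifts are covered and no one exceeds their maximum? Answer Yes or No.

Yes

Wed-PM can only be covered by Rivera and Olsen, so that assignment is forced.
Thu-PM can only be covered by Chen and Singh, so that assignment is forced.
One valid schedule: Tue-PM→Olsen, Wed-AM→Chen, Wed-PM→Rivera+Olsen, Thu-AM→Rivera, Thu-PM→Chen+Singh, Fri-AM→Olsen, Fri-PM→Singh.
Loads: Rivera 2/2, Olsen 3/3, Chen 2/3, Singh 2/2, Kapoor 0/3 — all within limits.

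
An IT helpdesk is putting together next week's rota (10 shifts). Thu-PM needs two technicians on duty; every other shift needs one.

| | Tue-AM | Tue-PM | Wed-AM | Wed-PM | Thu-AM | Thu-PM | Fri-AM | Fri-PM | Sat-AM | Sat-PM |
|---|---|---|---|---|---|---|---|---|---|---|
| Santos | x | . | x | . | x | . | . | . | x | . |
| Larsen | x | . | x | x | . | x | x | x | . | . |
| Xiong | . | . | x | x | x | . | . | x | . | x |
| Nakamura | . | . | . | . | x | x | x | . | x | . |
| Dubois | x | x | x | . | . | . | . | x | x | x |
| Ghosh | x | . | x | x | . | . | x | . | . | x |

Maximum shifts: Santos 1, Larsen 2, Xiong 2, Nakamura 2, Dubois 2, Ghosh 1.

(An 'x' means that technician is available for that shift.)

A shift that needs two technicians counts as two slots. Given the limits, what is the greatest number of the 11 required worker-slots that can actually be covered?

Total capacity across all technicians is 1+2+2+2+2+1 = 10, and 11 slots are needed, so at most 10 can be filled.
An assignment achieving 10: Tue-AM→Ghosh, Tue-PM→Dubois, Wed-PM→Larsen, Thu-AM→Santos, Thu-PM→Larsen+Nakamura, Fri-AM→Nakamura, Fri-PM→Xiong, Sat-AM→Dubois, Sat-PM→Xiong.
Loads: Santos 1/1, Larsen 2/2, Xiong 2/2, Nakamura 2/2, Dubois 2/2, Ghosh 1/1.

10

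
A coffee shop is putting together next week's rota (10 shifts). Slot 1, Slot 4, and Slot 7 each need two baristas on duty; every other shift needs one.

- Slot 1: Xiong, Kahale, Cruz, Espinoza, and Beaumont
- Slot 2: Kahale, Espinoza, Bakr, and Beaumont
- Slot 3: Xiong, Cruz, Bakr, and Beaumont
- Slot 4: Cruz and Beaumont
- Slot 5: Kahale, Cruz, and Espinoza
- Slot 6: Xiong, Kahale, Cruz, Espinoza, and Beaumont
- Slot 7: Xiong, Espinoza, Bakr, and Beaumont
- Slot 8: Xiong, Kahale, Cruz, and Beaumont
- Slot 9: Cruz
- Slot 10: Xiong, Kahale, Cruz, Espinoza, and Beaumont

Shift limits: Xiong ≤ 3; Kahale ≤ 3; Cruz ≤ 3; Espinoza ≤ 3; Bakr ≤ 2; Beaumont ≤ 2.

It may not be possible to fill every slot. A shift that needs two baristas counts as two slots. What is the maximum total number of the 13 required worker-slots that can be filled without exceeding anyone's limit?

Total capacity across all baristas is 3+3+3+3+2+2 = 16, and 13 slots are needed, so at most 13 can be filled.
An assignment achieving 13: Slot 1→Kahale+Cruz, Slot 2→Kahale, Slot 3→Xiong, Slot 4→Cruz+Beaumont, Slot 5→Kahale, Slot 6→Espinoza, Slot 7→Xiong+Espinoza, Slot 8→Xiong, Slot 9→Cruz, Slot 10→Espinoza.
Loads: Xiong 3/3, Kahale 3/3, Cruz 3/3, Espinoza 3/3, Bakr 0/2, Beaumont 1/2.

13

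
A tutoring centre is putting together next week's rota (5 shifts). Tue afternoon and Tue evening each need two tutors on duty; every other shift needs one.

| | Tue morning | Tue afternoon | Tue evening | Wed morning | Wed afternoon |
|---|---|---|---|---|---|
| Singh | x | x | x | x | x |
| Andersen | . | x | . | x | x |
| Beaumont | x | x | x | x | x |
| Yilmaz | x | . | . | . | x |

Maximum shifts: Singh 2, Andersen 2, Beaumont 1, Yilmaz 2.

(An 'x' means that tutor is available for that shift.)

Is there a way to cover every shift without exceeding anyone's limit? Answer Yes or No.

Yes

Tue evening can only be covered by Singh and Beaumont, so that assignment is forced.
One valid schedule: Tue morning→Yilmaz, Tue afternoon→Singh+Andersen, Tue evening→Singh+Beaumont, Wed morning→Andersen, Wed afternoon→Yilmaz.
Loads: Singh 2/2, Andersen 2/2, Beaumont 1/1, Yilmaz 2/2 — all within limits.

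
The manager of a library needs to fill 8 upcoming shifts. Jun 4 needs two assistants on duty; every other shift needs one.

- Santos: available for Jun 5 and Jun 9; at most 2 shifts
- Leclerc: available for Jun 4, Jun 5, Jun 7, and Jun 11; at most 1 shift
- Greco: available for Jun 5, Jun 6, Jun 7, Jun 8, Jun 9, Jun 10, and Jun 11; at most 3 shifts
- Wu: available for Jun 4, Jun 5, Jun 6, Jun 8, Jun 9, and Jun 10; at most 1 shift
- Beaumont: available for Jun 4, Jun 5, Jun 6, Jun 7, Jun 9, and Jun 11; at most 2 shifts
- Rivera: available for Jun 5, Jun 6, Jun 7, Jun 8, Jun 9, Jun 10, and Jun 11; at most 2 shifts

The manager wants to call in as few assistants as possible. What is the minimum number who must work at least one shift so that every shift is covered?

9 slots to fill and no one can take more than 3, so at least ⌈9/3⌉ = 3 assistants are needed.
No set of 4 assistants can cover every shift (each such set leaves at least one shift with no one available or exceeds a cap).
Santos, Leclerc, Greco, Wu, and Beaumont alone can cover everything: Jun 4→Leclerc+Wu, Jun 5→Santos, Jun 6→Greco, Jun 7→Beaumont, Jun 8→Greco, Jun 9→Santos, Jun 10→Greco, Jun 11→Beaumont.

5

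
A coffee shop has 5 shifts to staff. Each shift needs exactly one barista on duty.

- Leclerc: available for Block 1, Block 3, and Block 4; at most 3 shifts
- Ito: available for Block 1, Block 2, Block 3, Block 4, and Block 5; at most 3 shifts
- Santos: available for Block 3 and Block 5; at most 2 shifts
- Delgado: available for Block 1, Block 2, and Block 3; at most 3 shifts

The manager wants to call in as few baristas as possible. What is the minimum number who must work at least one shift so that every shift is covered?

5 slots to fill and no one can take more than 3, so at least ⌈5/3⌉ = 2 baristas are needed.
Leclerc and Ito alone can cover everything: Block 1→Leclerc, Block 2→Ito, Block 3→Leclerc, Block 4→Leclerc, Block 5→Ito.

2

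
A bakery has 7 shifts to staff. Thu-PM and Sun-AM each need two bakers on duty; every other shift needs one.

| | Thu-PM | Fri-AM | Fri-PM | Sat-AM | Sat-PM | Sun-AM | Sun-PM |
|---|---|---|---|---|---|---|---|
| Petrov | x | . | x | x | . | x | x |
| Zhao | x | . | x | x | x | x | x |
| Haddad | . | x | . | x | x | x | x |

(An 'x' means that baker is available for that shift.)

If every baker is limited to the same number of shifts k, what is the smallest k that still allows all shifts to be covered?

3

With 3 bakers and 9 worker-slots to fill, someone must work at least ⌈9/3⌉ = 3 shifts, so k ≥ 3.
k = 3 works: Thu-PM→Petrov+Zhao, Fri-AM→Haddad, Fri-PM→Petrov, Sat-AM→Petrov, Sat-PM→Zhao, Sun-AM→Zhao+Haddad, Sun-PM→Haddad.
Loads: Petrov 3, Zhao 3, Haddad 3 — all ≤ 3.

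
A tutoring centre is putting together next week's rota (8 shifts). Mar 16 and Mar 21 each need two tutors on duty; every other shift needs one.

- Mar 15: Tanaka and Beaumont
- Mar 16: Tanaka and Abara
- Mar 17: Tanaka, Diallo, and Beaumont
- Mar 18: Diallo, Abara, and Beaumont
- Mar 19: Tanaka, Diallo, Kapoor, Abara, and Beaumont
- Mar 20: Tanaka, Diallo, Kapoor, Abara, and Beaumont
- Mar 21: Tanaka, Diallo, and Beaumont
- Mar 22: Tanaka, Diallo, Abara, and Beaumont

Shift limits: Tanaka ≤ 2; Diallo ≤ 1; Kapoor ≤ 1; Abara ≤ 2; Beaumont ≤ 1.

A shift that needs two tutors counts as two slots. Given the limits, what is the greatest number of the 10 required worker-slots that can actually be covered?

7

Total capacity across all tutors is 2+1+1+2+1 = 7, and 10 slots are needed, so at most 7 can be filled.
An assignment achieving 7: Mar 15→Tanaka, Mar 16→Tanaka+Abara, Mar 17→Diallo, Mar 18→Abara, Mar 19→Kapoor, Mar 21→Beaumont.
Loads: Tanaka 2/2, Diallo 1/1, Kapoor 1/1, Abara 2/2, Beaumont 1/1.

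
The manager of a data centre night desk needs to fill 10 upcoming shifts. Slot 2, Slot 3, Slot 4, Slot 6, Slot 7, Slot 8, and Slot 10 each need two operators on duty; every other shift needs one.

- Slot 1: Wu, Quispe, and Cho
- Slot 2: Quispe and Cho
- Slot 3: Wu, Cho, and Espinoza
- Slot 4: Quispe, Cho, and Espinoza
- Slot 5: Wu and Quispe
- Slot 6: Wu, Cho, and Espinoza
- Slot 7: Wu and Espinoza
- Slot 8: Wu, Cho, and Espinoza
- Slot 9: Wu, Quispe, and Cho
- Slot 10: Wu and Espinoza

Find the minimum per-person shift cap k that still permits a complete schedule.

5

With 4 operators and 17 worker-slots to fill, someone must work at least ⌈17/4⌉ = 5 shifts, so k ≥ 5.
k = 5 works: Slot 1→Wu, Slot 2→Quispe+Cho, Slot 3→Wu+Cho, Slot 4→Quispe+Cho, Slot 5→Wu, Slot 6→Cho+Espinoza, Slot 7→Wu+Espinoza, Slot 8→Cho+Espinoza, Slot 9→Quispe, Slot 10→Wu+Espinoza.
Loads: Wu 5, Quispe 3, Cho 5, Espinoza 4 — all ≤ 5.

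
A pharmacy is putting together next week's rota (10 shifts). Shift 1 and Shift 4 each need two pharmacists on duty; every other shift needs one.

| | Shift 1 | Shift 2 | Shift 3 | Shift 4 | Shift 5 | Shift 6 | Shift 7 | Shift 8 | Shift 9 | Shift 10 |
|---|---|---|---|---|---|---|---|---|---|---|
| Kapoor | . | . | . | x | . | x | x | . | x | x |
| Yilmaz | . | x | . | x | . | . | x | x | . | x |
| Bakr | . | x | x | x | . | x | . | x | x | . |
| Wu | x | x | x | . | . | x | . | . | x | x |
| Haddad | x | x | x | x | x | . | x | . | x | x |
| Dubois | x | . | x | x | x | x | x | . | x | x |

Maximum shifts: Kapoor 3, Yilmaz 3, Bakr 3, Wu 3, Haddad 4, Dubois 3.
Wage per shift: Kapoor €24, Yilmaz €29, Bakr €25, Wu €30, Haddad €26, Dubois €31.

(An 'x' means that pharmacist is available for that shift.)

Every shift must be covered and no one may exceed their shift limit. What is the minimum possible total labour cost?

€310

Picking the cheapest available pharmacist for each shift independently would cost €302, but that ignores the shift limits.
An optimal schedule: Shift 1→Haddad+Wu, Shift 2→Bakr, Shift 3→Bakr, Shift 4→Haddad+Yilmaz, Shift 5→Haddad, Shift 6→Kapoor, Shift 7→Kapoor, Shift 8→Bakr, Shift 9→Kapoor, Shift 10→Haddad.
Total: 26 + 30 + 25 + 25 + 26 + 29 + 26 + 24 + 24 + 25 + 24 + 26 = €310.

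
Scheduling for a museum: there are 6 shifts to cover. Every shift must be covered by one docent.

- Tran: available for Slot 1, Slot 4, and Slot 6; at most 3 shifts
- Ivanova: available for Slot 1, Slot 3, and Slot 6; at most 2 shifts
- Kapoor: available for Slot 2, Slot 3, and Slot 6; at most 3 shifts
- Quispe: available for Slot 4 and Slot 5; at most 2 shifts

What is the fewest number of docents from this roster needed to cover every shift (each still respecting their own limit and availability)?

6 slots to fill and no one can take more than 3, so at least ⌈6/3⌉ = 2 docents are needed.
Shifts {Slot 1, Slot 2, Slot 5} need 3 slots, but among the docents available for them (Tran, Ivanova, Kapoor, and Quispe) any 2 together supply at most 2. So 2 docents are not enough.
Tran, Kapoor, and Quispe alone can cover everything: Slot 1→Tran, Slot 2→Kapoor, Slot 3→Kapoor, Slot 4→Tran, Slot 5→Quispe, Slot 6→Tran.

3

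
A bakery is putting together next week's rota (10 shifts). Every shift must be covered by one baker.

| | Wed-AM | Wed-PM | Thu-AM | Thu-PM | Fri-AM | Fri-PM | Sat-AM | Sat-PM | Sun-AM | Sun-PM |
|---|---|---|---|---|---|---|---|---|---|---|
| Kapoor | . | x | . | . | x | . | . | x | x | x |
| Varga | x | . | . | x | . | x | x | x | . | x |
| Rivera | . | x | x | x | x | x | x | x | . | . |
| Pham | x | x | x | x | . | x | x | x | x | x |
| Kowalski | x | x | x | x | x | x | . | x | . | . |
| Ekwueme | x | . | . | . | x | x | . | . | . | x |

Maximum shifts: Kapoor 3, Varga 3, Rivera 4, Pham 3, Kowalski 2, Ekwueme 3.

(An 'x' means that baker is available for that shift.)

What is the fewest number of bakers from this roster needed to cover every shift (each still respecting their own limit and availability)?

3

10 slots to fill and no one can take more than 4, so at least ⌈10/4⌉ = 3 bakers are needed.
Kapoor, Varga, and Rivera alone can cover everything: Wed-AM→Varga, Wed-PM→Kapoor, Thu-AM→Rivera, Thu-PM→Varga, Fri-AM→Kapoor, Fri-PM→Rivera, Sat-AM→Rivera, Sat-PM→Rivera, Sun-AM→Kapoor, Sun-PM→Varga.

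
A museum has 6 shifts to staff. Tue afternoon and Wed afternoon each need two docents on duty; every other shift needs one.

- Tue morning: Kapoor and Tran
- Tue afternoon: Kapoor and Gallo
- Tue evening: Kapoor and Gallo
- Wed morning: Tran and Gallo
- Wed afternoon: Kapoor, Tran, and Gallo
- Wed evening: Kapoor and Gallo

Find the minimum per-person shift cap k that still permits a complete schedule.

With 3 docents and 8 worker-slots to fill, someone must work at least ⌈8/3⌉ = 3 shifts, so k ≥ 3.
k = 3 works: Tue morning→Kapoor, Tue afternoon→Kapoor+Gallo, Tue evening→Kapoor, Wed morning→Tran, Wed afternoon→Tran+Gallo, Wed evening→Gallo.
Loads: Kapoor 3, Tran 2, Gallo 3 — all ≤ 3.

3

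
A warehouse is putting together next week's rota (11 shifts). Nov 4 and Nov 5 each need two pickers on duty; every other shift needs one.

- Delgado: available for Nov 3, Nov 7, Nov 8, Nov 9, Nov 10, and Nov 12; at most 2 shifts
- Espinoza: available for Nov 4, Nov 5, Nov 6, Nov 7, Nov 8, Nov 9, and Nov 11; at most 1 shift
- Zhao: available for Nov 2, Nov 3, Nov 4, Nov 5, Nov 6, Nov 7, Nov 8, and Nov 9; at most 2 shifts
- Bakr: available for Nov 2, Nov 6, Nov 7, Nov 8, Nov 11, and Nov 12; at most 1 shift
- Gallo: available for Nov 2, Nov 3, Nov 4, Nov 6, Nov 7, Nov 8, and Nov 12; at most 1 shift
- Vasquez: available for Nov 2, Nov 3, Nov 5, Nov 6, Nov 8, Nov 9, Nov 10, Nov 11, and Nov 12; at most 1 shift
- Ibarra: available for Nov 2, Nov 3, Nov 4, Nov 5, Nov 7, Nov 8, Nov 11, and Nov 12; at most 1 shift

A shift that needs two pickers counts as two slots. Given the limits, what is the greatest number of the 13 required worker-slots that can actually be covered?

9

Total capacity across all pickers is 2+1+2+1+1+1+1 = 9, and 13 slots are needed, so at most 9 can be filled.
An assignment achieving 9: Nov 2→Gallo, Nov 3→Ibarra, Nov 4→Espinoza+Zhao, Nov 5→Zhao+Vasquez, Nov 9→Delgado, Nov 10→Delgado, Nov 11→Bakr.
Loads: Delgado 2/2, Espinoza 1/1, Zhao 2/2, Bakr 1/1, Gallo 1/1, Vasquez 1/1, Ibarra 1/1.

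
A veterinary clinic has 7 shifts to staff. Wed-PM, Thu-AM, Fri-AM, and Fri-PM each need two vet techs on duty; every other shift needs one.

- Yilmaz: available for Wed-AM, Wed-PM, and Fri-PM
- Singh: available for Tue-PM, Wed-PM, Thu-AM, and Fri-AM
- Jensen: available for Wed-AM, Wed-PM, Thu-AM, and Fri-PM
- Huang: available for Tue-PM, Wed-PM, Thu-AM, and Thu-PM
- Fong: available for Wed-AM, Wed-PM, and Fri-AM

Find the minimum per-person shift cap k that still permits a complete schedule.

With 5 vet techs and 11 worker-slots to fill, someone must work at least ⌈11/5⌉ = 3 shifts, so k ≥ 3.
k = 3 works: Tue-PM→Singh, Wed-AM→Yilmaz, Wed-PM→Yilmaz+Jensen, Thu-AM→Singh+Jensen, Thu-PM→Huang, Fri-AM→Singh+Fong, Fri-PM→Yilmaz+Jensen.
Loads: Yilmaz 3, Singh 3, Jensen 3, Huang 1, Fong 1 — all ≤ 3.

3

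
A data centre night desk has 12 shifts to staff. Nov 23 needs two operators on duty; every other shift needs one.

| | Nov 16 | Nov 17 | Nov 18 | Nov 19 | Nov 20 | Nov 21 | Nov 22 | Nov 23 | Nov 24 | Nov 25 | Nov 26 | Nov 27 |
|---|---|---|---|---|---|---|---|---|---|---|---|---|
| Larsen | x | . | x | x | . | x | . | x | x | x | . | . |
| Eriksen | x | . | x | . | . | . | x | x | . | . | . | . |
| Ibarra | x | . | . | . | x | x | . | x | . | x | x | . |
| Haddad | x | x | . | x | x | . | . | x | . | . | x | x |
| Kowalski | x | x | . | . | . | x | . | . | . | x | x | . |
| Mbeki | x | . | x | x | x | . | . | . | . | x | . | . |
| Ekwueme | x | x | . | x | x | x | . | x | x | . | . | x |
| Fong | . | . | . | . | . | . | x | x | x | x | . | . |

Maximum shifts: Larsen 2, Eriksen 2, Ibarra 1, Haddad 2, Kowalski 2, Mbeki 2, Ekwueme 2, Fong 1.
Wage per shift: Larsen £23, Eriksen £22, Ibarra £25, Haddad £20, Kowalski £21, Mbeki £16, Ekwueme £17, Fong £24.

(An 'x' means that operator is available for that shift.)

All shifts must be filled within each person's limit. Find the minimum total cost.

£262

Picking the cheapest available operator for each shift independently would cost £227, but that ignores the shift limits.
An optimal schedule: Nov 16→Eriksen, Nov 17→Ekwueme, Nov 18→Mbeki, Nov 19→Mbeki, Nov 20→Haddad, Nov 21→Kowalski, Nov 22→Eriksen, Nov 23→Larsen+Fong, Nov 24→Larsen, Nov 25→Kowalski, Nov 26→Haddad, Nov 27→Ekwueme.
Total: 22 + 17 + 16 + 16 + 20 + 21 + 22 + 23 + 24 + 23 + 21 + 20 + 17 = £262.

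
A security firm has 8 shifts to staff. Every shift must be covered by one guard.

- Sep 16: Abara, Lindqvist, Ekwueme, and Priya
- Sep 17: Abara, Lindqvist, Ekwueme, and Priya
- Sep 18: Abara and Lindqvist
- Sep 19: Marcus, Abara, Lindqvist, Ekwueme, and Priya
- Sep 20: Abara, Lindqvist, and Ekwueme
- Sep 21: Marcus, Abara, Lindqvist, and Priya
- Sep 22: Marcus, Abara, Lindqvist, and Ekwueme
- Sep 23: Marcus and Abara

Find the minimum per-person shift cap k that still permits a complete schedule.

With 5 guards and 8 worker-slots to fill, someone must work at least ⌈8/5⌉ = 2 shifts, so k ≥ 2.
k = 2 works: Sep 16→Lindqvist, Sep 17→Lindqvist, Sep 18→Abara, Sep 19→Ekwueme, Sep 20→Abara, Sep 21→Marcus, Sep 22→Ekwueme, Sep 23→Marcus.
Loads: Marcus 2, Abara 2, Lindqvist 2, Ekwueme 2, Priya 0 — all ≤ 2.

2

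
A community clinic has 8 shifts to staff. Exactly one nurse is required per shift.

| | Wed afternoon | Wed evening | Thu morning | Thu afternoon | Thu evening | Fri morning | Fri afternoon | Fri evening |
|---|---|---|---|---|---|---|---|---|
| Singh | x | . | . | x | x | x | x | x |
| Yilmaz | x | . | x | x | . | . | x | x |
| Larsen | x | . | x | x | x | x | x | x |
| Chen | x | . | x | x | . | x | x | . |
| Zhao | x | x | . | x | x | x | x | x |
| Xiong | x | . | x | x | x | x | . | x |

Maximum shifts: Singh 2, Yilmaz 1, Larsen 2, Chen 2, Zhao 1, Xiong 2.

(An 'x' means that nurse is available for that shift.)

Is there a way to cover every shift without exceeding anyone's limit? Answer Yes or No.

Yes

Wed evening can only be covered by Zhao, so that assignment is forced.
One valid schedule: Wed afternoon→Chen, Wed evening→Zhao, Thu morning→Yilmaz, Thu afternoon→Chen, Thu evening→Singh, Fri morning→Singh, Fri afternoon→Larsen, Fri evening→Larsen.
Loads: Singh 2/2, Yilmaz 1/1, Larsen 2/2, Chen 2/2, Zhao 1/1, Xiong 0/2 — all within limits.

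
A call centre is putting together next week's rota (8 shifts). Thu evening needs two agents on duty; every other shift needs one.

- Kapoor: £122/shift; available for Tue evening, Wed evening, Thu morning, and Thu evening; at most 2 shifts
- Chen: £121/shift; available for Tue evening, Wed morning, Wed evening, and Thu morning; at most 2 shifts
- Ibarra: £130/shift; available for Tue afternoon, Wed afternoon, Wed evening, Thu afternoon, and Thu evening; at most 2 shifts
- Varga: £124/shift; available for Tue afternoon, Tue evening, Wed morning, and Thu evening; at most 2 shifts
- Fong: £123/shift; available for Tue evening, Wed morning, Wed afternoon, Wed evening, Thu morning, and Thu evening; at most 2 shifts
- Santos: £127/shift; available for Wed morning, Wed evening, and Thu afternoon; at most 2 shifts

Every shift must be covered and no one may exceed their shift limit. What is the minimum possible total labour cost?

£1107

Picking the cheapest available agent for each shift independently would cost £1103, but that ignores the shift limits.
An optimal schedule: Tue afternoon→Varga, Tue evening→Chen, Wed morning→Fong, Wed afternoon→Fong, Wed evening→Kapoor, Thu morning→Chen, Thu afternoon→Santos, Thu evening→Kapoor+Varga.
Total: 124 + 121 + 123 + 123 + 122 + 121 + 127 + 122 + 124 = £1107.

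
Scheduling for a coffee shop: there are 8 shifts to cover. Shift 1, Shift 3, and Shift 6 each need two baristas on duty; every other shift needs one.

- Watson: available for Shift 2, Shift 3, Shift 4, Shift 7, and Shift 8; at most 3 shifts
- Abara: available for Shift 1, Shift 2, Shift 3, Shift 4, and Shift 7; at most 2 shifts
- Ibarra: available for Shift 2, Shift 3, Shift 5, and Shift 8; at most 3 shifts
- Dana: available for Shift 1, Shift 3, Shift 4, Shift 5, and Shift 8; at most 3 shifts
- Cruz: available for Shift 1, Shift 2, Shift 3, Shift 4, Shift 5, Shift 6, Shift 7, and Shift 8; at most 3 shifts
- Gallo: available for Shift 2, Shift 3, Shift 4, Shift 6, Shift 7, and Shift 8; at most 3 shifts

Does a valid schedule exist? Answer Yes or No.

Shift 6 can only be covered by Cruz and Gallo, so that assignment is forced.
One valid schedule: Shift 1→Abara+Dana, Shift 2→Watson, Shift 3→Abara+Ibarra, Shift 4→Watson, Shift 5→Ibarra, Shift 6→Cruz+Gallo, Shift 7→Watson, Shift 8→Ibarra.
Loads: Watson 3/3, Abara 2/2, Ibarra 3/3, Dana 1/3, Cruz 1/3, Gallo 1/3 — all within limits.

Yes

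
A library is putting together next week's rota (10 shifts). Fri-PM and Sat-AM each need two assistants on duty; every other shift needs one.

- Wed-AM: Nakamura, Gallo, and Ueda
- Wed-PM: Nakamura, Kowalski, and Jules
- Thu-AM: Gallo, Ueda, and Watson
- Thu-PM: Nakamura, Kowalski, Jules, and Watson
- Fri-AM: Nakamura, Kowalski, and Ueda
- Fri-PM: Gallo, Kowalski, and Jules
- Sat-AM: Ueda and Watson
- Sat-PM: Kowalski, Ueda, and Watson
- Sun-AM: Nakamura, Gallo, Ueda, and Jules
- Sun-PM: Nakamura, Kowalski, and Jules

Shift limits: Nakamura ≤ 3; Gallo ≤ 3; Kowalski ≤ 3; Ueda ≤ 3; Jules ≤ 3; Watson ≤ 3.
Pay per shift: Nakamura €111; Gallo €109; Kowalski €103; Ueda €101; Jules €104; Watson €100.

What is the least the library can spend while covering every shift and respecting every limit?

€1224

Sat-AM can only be covered by Ueda and Watson, so that assignment is forced.
Picking the cheapest available assistant for each shift independently would cost €1217, but that ignores the shift limits.
An optimal schedule: Wed-AM→Ueda, Wed-PM→Kowalski, Thu-AM→Watson, Thu-PM→Jules, Fri-AM→Ueda, Fri-PM→Kowalski+Jules, Sat-AM→Watson+Ueda, Sat-PM→Watson, Sun-AM→Jules, Sun-PM→Kowalski.
Total: 101 + 103 + 100 + 104 + 101 + 103 + 104 + 100 + 101 + 100 + 104 + 103 = €1224.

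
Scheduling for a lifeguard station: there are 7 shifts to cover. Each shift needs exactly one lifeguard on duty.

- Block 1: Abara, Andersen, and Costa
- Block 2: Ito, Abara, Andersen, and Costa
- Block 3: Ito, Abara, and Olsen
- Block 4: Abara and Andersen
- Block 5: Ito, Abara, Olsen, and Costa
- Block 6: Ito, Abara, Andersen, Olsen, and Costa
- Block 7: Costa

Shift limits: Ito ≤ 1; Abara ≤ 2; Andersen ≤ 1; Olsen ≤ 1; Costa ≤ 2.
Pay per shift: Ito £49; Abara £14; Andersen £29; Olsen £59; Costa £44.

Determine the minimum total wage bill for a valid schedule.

Block 7 can only be covered by Costa, so that assignment is forced.
Picking the cheapest available lifeguard for each shift independently would cost £128, but that ignores the shift limits.
An optimal schedule: Block 1→Abara, Block 2→Andersen, Block 3→Ito, Block 4→Abara, Block 5→Olsen, Block 6→Costa, Block 7→Costa.
Total: 14 + 29 + 49 + 14 + 59 + 44 + 44 = £253.

£253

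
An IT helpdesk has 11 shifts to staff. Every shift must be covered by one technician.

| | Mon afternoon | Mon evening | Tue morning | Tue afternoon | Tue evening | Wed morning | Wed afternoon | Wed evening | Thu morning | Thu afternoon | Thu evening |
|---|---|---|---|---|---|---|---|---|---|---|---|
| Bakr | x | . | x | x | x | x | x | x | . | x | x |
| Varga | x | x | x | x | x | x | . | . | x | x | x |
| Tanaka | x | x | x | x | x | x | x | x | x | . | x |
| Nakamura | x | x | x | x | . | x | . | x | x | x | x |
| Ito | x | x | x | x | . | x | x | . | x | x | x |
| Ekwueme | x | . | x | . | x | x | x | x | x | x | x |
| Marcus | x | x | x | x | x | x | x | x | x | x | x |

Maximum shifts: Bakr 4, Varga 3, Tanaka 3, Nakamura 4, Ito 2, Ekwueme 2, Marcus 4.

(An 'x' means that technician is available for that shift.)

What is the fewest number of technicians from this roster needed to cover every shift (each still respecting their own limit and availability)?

11 slots to fill and no one can take more than 4, so at least ⌈11/4⌉ = 3 technicians are needed.
Bakr, Varga, and Nakamura alone can cover everything: Mon afternoon→Bakr, Mon evening→Varga, Tue morning→Varga, Tue afternoon→Nakamura, Tue evening→Bakr, Wed morning→Nakamura, Wed afternoon→Bakr, Wed evening→Bakr, Thu morning→Varga, Thu afternoon→Nakamura, Thu evening→Nakamura.

3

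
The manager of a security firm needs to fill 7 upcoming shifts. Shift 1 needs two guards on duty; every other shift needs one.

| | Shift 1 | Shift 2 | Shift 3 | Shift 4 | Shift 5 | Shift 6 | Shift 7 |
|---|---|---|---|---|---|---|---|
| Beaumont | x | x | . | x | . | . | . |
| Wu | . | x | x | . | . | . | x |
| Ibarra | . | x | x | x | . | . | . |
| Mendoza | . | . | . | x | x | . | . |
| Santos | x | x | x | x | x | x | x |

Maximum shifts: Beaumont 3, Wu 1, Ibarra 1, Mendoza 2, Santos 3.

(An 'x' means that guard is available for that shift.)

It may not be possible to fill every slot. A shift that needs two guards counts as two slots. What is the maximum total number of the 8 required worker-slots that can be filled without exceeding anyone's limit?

8

Total capacity across all guards is 3+1+1+2+3 = 10, and 8 slots are needed, so at most 8 can be filled.
An assignment achieving 8: Shift 1→Beaumont+Santos, Shift 2→Beaumont, Shift 3→Ibarra, Shift 4→Beaumont, Shift 5→Mendoza, Shift 6→Santos, Shift 7→Wu.
Loads: Beaumont 3/3, Wu 1/1, Ibarra 1/1, Mendoza 1/2, Santos 2/3.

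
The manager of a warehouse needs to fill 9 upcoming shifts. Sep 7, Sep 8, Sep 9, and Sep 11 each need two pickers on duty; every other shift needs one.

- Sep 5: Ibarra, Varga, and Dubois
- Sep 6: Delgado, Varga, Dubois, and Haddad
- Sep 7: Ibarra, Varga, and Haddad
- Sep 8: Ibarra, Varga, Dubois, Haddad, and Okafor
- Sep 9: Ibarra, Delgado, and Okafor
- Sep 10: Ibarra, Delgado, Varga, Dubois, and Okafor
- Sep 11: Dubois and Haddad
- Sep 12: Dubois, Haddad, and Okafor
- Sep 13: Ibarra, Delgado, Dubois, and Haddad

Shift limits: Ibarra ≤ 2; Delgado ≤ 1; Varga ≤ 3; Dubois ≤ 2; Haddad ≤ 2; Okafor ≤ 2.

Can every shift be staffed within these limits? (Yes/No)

Total capacity is 2+1+3+2+2+2 = 12 but 13 worker-slots are needed — infeasible.

No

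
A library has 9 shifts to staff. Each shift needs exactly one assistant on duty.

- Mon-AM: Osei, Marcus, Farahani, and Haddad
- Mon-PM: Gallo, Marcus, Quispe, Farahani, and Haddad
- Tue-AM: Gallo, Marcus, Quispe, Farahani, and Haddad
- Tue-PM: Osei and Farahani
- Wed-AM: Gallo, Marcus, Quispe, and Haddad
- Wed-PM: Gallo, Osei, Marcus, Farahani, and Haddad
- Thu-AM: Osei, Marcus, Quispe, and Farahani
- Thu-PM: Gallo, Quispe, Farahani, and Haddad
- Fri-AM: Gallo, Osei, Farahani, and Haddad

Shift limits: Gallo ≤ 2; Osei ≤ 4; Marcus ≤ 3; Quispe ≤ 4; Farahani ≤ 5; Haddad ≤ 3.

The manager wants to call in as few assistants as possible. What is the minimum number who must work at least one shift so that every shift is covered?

2

9 slots to fill and no one can take more than 5, so at least ⌈9/5⌉ = 2 assistants are needed.
Quispe and Farahani alone can cover everything: Mon-AM→Farahani, Mon-PM→Quispe, Tue-AM→Quispe, Tue-PM→Farahani, Wed-AM→Quispe, Wed-PM→Farahani, Thu-AM→Quispe, Thu-PM→Farahani, Fri-AM→Farahani.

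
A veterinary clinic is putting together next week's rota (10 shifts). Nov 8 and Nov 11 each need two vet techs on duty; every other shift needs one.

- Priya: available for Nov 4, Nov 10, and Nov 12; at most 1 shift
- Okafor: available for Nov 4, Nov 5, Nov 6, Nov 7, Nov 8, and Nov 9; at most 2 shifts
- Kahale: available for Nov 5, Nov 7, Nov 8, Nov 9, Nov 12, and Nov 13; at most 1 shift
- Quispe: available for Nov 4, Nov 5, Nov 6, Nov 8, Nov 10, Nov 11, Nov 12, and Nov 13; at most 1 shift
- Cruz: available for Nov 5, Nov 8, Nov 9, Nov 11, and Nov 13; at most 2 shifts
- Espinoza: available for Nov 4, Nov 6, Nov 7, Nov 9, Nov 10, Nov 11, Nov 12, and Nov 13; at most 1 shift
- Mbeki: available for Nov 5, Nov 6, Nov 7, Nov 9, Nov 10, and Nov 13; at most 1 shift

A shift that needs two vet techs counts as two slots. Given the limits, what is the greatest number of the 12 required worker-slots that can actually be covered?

9

Total capacity across all vet techs is 1+2+1+1+2+1+1 = 9, and 12 slots are needed, so at most 9 can be filled.
An assignment achieving 9: Nov 4→Priya, Nov 5→Mbeki, Nov 6→Okafor, Nov 7→Okafor, Nov 8→Kahale+Cruz, Nov 10→Espinoza, Nov 11→Quispe+Cruz.
Loads: Priya 1/1, Okafor 2/2, Kahale 1/1, Quispe 1/1, Cruz 2/2, Espinoza 1/1, Mbeki 1/1.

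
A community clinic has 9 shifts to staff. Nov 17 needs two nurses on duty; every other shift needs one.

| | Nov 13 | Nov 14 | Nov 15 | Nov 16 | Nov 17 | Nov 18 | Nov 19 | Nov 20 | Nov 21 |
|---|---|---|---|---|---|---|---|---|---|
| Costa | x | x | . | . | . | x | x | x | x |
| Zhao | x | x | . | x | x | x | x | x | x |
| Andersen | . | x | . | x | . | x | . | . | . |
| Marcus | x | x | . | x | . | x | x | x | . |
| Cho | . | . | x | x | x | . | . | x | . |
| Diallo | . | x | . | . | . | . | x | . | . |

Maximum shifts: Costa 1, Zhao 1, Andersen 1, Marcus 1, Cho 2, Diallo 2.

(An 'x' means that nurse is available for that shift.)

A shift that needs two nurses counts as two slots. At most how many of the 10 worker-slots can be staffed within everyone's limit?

8

Total capacity across all nurses is 1+1+1+1+2+2 = 8, and 10 slots are needed, so at most 8 can be filled.
An assignment achieving 8: Nov 13→Marcus, Nov 14→Diallo, Nov 15→Cho, Nov 16→Andersen, Nov 17→Zhao+Cho, Nov 19→Diallo, Nov 21→Costa.
Loads: Costa 1/1, Zhao 1/1, Andersen 1/1, Marcus 1/1, Cho 2/2, Diallo 2/2.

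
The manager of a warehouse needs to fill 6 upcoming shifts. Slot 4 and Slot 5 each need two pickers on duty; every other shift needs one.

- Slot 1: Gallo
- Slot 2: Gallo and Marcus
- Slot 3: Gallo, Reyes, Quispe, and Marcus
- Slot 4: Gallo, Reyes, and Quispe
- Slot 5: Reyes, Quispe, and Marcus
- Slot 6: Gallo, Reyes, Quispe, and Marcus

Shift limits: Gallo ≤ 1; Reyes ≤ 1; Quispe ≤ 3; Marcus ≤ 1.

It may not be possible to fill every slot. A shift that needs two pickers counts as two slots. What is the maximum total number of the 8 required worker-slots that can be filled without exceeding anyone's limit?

6

Total capacity across all pickers is 1+1+3+1 = 6, and 8 slots are needed, so at most 6 can be filled.
An assignment achieving 6: Slot 1→Gallo, Slot 2→Marcus, Slot 3→Quispe, Slot 4→Reyes+Quispe, Slot 5→Quispe.
Loads: Gallo 1/1, Reyes 1/1, Quispe 3/3, Marcus 1/1.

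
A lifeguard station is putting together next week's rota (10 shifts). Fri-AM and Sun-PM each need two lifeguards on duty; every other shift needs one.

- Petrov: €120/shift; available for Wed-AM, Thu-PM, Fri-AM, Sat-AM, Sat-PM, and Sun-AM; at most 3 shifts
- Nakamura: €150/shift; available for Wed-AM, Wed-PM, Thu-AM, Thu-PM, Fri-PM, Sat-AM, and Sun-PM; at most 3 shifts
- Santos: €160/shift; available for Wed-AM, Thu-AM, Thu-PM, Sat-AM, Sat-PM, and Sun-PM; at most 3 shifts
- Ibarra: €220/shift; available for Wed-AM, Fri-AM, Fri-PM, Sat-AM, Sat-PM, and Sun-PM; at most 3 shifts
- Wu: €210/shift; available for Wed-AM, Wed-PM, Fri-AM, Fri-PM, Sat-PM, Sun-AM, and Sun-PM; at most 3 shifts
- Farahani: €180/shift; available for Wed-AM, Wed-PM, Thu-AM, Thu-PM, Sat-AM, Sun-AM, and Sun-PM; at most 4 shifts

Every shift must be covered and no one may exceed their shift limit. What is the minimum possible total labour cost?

€1860

Picking the cheapest available lifeguard for each shift independently would cost €1690, but that ignores the shift limits.
An optimal schedule: Wed-AM→Farahani, Wed-PM→Nakamura, Thu-AM→Nakamura, Thu-PM→Petrov, Fri-AM→Petrov+Wu, Fri-PM→Nakamura, Sat-AM→Santos, Sat-PM→Santos, Sun-AM→Petrov, Sun-PM→Santos+Farahani.
Total: 180 + 150 + 150 + 120 + 120 + 210 + 150 + 160 + 160 + 120 + 160 + 180 = €1860.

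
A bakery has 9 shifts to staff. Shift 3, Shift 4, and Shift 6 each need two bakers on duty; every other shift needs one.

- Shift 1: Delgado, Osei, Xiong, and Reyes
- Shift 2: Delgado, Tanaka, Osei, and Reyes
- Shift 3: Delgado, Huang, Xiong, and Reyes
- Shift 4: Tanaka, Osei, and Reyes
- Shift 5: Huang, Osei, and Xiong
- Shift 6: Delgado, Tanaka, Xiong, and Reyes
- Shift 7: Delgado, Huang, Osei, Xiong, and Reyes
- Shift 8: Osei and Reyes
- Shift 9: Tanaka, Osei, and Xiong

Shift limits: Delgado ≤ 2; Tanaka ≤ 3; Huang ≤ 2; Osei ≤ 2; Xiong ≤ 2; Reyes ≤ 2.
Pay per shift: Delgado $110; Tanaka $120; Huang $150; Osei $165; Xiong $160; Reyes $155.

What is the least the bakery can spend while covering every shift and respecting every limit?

$1675

Picking the cheapest available baker for each shift independently would cost $1520, but that ignores the shift limits.
An optimal schedule: Shift 1→Delgado, Shift 2→Delgado, Shift 3→Huang+Xiong, Shift 4→Tanaka+Reyes, Shift 5→Huang, Shift 6→Tanaka+Xiong, Shift 7→Osei, Shift 8→Reyes, Shift 9→Tanaka.
Total: 110 + 110 + 150 + 160 + 120 + 155 + 150 + 120 + 160 + 165 + 155 + 120 = $1675.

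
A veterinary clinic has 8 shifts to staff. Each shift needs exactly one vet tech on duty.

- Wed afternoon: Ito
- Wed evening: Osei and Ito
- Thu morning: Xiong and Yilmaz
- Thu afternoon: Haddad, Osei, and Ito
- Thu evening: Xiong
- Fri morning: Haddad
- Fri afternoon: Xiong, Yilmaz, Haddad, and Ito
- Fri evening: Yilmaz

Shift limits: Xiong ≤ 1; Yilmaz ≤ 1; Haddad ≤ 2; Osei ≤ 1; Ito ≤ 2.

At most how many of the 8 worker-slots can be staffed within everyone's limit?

Total capacity across all vet techs is 1+1+2+1+2 = 7, and 8 slots are needed, so at most 7 can be filled.
An assignment achieving 7: Wed afternoon→Ito, Wed evening→Osei, Thu afternoon→Haddad, Thu evening→Xiong, Fri morning→Haddad, Fri afternoon→Ito, Fri evening→Yilmaz.
Loads: Xiong 1/1, Yilmaz 1/1, Haddad 2/2, Osei 1/1, Ito 2/2.

7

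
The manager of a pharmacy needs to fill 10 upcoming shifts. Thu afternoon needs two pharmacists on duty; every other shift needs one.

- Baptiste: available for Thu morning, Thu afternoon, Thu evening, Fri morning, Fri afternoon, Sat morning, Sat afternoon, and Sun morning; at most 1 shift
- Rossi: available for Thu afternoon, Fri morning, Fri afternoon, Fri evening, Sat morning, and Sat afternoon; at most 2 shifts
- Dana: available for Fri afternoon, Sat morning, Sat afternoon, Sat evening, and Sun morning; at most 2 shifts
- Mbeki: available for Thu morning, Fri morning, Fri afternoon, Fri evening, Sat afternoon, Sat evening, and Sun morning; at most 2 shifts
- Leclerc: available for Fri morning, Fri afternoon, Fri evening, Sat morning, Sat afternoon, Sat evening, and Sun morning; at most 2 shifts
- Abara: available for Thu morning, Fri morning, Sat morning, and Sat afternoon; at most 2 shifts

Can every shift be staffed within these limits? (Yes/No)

No

Total capacity is 11 and 11 slots are needed, so capacity alone doesn't rule it out.
Shifts {Thu afternoon, Thu evening} need 3 worker-slots in total, but the pharmacists available for any of those shifts (Baptiste and Rossi) can supply at most 2 among them. So no valid schedule exists.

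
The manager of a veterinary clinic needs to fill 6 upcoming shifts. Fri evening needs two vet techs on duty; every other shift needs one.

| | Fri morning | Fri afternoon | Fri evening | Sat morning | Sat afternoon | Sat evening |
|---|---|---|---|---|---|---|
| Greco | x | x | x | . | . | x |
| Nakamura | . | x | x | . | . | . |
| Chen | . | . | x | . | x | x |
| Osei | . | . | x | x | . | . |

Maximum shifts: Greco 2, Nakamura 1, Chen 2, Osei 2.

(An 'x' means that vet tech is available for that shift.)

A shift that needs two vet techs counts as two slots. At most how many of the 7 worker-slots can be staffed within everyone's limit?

7

Total capacity across all vet techs is 2+1+2+2 = 7, and 7 slots are needed, so at most 7 can be filled.
An assignment achieving 7: Fri morning→Greco, Fri afternoon→Greco, Fri evening→Nakamura+Osei, Sat morning→Osei, Sat afternoon→Chen, Sat evening→Chen.
Loads: Greco 2/2, Nakamura 1/1, Chen 2/2, Osei 2/2.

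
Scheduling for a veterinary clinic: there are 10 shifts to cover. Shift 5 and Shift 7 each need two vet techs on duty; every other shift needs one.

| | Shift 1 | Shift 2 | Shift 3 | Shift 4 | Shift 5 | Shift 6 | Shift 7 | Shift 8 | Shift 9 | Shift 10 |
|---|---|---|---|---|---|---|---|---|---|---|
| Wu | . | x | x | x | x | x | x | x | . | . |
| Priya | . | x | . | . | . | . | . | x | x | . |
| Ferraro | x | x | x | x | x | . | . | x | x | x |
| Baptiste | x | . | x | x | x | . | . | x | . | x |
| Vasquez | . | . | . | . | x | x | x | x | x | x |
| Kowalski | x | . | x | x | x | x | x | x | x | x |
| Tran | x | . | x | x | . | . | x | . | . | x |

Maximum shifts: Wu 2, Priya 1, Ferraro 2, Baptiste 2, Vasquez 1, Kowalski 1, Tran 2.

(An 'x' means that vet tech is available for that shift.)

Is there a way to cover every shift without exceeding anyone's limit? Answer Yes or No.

No

Total capacity is 2+1+2+2+1+1+2 = 11 but 12 worker-slots are needed — infeasible.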